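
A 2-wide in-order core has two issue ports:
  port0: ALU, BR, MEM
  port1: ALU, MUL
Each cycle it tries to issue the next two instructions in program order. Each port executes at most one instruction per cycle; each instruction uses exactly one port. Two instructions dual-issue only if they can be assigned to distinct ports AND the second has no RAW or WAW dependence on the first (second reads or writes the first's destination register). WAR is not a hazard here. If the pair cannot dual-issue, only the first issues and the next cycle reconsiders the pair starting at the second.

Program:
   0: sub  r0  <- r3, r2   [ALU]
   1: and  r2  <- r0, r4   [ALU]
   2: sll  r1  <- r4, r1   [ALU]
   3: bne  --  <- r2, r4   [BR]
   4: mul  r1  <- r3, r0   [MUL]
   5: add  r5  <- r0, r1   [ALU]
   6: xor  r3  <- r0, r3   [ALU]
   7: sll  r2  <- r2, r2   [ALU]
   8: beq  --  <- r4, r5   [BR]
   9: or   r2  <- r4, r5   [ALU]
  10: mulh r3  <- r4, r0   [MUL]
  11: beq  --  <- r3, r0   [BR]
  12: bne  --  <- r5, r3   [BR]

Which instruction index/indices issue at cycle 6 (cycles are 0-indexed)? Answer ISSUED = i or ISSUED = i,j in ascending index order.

#0 head=0: sub.ALU i0 RAW r0
#1 head=1: and.ALU;sll.ALU i1&i2 2-wide
#2 head=3: bne.BR;mul.MUL i3&i4 2-wide
#3 head=5: add.ALU;xor.ALU i5&i6 2-wide
#4 head=7: sll.ALU;beq.BR i7&i8 2-wide
#5 head=9: or.ALU;mulh.MUL i9&i10 2-wide
#6 head=11: beq.BR i11 no-port BR/BR
#7 head=12: bne.BR i12 tail

ISSUED = 11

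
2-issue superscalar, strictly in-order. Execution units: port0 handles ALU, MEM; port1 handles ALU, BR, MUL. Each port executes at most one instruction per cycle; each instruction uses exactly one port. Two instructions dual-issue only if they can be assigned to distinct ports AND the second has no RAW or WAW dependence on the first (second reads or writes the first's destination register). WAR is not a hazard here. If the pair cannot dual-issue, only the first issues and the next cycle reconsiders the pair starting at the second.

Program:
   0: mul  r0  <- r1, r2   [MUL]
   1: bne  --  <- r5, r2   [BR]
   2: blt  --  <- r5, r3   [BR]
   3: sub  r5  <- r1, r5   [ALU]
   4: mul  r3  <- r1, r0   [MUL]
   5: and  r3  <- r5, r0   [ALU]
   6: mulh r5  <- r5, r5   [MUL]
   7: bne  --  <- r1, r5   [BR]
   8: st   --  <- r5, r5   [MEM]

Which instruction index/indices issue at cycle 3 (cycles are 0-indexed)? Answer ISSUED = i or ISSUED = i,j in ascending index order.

#0 head=0: mul i0 no-port MUL/BR
#1 head=1: bne i1 no-port BR/BR
#2 head=2: blt/sub i2/i3 dual
#3 head=4: mul i4 WAW r3
#4 head=5: and/mulh i5/i6 dual
#5 head=7: bne/st i7/i8 dual

ISSUED = 4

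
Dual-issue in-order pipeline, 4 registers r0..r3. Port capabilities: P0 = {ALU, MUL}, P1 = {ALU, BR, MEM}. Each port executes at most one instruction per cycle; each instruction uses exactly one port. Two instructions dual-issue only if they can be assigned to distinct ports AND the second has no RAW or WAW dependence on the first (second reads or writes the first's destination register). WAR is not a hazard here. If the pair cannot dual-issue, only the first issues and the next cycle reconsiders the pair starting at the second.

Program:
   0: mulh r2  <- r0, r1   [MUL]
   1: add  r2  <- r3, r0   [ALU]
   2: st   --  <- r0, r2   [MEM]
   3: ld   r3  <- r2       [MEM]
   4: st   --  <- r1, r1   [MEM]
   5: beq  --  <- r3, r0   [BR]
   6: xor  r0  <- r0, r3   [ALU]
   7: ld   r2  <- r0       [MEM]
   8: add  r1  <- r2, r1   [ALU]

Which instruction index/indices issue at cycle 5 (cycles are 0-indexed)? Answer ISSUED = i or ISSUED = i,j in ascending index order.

ISSUED = 5,6

#0 head=0: mulh.MUL i0 WAW r2
#1 head=1: add.ALU i1 RAW r2
#2 head=2: st.MEM i2 no-port MEM/MEM
#3 head=3: ld.MEM i3 no-port MEM/MEM
#4 head=4: st.MEM i4 no-port MEM/BR
#5 head=5: beq.BR+xor.ALU i5&i6 2-wide
#6 head=7: ld.MEM i7 RAW r2
#7 head=8: add.ALU i8 tail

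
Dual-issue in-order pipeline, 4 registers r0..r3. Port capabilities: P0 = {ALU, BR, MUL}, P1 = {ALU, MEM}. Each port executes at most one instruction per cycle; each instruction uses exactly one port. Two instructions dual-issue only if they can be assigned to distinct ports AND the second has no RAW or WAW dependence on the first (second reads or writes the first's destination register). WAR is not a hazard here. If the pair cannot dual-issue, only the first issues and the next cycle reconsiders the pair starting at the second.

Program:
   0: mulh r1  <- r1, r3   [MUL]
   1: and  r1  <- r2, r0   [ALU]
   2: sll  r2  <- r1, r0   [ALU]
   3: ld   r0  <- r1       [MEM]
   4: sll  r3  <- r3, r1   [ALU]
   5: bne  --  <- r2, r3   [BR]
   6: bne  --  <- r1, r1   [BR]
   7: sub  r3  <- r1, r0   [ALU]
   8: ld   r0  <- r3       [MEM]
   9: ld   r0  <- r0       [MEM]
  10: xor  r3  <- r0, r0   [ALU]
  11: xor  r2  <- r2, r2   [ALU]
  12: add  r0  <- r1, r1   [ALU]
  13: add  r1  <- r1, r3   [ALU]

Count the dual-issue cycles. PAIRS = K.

PAIRS = 4

t=0 i0:mulh.MUL ; WAW r1
t=1 i1:and.ALU ; RAW r1
t=2 i2/i3:sll.ALU/ld.MEM ; dual
t=3 i4:sll.ALU ; RAW r3
t=4 i5:bne.BR ; no-port BR/BR
t=5 i6/i7:bne.BR/sub.ALU ; dual
t=6 i8:ld.MEM ; no-port MEM/MEM
t=7 i9:ld.MEM ; RAW r0
t=8 i10/i11:xor.ALU/xor.ALU ; dual
t=9 i12/i13:add.ALU/add.ALU ; dual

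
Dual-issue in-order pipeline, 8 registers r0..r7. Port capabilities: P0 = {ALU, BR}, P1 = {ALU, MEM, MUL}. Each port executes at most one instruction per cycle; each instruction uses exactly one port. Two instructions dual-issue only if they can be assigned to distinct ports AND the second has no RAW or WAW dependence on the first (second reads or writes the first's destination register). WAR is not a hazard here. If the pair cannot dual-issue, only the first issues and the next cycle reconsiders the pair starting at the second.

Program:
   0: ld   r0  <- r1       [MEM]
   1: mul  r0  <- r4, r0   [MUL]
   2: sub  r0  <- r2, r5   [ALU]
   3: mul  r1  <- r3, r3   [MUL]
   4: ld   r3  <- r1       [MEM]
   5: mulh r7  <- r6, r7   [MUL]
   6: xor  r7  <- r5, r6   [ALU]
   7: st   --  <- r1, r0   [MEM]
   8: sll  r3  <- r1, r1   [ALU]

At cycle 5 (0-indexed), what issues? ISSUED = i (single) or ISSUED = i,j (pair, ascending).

#0 head=0: ld i0 no-port MEM/MUL
#1 head=1: mul i1 WAW r0
#2 head=2: sub;mul i2/i3 2-wide
#3 head=4: ld i4 no-port MEM/MUL
#4 head=5: mulh i5 WAW r7
#5 head=6: xor;st i6/i7 2-wide
#6 head=8: sll i8 tail

ISSUED = 6,7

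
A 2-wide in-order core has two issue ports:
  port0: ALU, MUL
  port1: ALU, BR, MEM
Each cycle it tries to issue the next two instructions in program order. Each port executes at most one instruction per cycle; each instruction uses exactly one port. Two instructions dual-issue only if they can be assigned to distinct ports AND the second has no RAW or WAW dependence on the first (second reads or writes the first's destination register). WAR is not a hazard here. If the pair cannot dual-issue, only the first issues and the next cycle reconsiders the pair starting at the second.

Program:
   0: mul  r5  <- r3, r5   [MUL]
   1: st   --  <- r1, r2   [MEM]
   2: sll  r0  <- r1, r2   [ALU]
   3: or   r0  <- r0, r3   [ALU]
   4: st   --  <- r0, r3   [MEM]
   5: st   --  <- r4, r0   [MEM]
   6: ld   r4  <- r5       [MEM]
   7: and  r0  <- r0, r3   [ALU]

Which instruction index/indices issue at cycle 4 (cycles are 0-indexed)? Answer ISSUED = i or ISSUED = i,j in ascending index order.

  cy0 -> i0+i1 (mul+st) pair
  cy1 -> i2 (sll) RAW+WAW r0
  cy2 -> i3 (or) RAW r0
  cy3 -> i4 (st) no-port MEM/MEM
  cy4 -> i5 (st) no-port MEM/MEM
  cy5 -> i6+i7 (ld+and) pair

ISSUED = 5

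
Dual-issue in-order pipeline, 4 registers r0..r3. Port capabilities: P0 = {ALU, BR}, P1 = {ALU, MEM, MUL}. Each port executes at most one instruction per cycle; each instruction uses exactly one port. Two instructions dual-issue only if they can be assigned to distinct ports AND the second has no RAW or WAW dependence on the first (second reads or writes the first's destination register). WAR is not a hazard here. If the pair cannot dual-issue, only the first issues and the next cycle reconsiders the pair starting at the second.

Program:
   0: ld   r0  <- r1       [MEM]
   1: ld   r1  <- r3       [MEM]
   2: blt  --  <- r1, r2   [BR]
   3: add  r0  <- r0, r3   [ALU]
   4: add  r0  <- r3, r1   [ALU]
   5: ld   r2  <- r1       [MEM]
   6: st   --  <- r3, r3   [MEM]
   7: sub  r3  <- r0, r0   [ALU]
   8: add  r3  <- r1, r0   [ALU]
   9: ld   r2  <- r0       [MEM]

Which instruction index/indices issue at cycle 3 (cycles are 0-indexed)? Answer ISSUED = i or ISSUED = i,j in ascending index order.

  cy0 -> i0 (ld) no-port MEM/MEM
  cy1 -> i1 (ld) RAW r1
  cy2 -> i2&i3 (blt;add) pair
  cy3 -> i4&i5 (add;ld) pair
  cy4 -> i6&i7 (st;sub) pair
  cy5 -> i8&i9 (add;ld) pair

ISSUED = 4,5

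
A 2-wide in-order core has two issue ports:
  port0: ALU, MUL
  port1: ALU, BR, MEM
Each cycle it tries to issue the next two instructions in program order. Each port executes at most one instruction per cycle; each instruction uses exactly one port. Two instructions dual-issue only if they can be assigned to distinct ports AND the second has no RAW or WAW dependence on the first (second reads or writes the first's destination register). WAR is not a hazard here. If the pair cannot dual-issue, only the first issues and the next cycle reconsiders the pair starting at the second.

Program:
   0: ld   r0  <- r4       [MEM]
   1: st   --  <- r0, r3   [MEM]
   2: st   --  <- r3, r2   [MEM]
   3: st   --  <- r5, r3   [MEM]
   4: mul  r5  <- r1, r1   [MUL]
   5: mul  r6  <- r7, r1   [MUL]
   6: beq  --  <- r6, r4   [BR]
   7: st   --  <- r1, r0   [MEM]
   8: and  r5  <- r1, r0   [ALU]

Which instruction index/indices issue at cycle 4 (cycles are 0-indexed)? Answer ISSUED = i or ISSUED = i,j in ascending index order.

t=0 i0:ld.MEM ; no-port MEM/MEM
t=1 i1:st.MEM ; no-port MEM/MEM
t=2 i2:st.MEM ; no-port MEM/MEM
t=3 i3+i4:st.MEM+mul.MUL ; 2-wide
t=4 i5:mul.MUL ; RAW r6
t=5 i6:beq.BR ; no-port BR/MEM
t=6 i7+i8:st.MEM+and.ALU ; 2-wide

ISSUED = 5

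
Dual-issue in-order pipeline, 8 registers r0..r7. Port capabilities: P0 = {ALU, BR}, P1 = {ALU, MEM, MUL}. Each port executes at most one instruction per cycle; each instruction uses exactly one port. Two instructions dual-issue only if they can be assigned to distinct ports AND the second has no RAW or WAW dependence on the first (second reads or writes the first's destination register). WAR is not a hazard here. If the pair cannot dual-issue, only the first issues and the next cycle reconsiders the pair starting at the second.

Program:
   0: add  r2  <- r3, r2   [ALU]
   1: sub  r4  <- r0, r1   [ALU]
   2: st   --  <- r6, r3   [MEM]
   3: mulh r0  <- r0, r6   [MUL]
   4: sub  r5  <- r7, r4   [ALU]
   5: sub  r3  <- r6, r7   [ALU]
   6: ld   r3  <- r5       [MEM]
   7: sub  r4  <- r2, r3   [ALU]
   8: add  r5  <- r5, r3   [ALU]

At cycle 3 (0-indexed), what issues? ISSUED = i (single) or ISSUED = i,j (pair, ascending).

#0 head=0: add.ALU/sub.ALU i0/i1 pair
#1 head=2: st.MEM i2 no-port MEM/MUL
#2 head=3: mulh.MUL/sub.ALU i3/i4 pair
#3 head=5: sub.ALU i5 WAW r3
#4 head=6: ld.MEM i6 RAW r3
#5 head=7: sub.ALU/add.ALU i7/i8 pair

ISSUED = 5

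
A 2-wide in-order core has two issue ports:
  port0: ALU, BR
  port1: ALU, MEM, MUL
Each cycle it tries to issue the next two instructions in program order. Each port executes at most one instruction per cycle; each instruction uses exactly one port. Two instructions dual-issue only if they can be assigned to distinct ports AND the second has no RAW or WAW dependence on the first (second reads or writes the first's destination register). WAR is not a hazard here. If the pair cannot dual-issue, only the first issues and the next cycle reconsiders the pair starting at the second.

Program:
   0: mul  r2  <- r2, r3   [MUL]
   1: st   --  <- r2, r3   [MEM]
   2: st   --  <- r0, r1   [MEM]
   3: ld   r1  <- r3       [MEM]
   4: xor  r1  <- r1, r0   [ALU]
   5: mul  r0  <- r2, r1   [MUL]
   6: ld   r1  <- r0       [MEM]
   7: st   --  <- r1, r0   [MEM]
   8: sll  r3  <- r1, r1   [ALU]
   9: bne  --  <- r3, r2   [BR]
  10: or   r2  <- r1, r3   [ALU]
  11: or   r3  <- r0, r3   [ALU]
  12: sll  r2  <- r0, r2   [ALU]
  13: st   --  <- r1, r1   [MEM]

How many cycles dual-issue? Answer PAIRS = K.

[0] i0  mul.MUL  -- no-port MUL/MEM
[1] i1  st.MEM  -- no-port MEM/MEM
[2] i2  st.MEM  -- no-port MEM/MEM
[3] i3  ld.MEM  -- RAW+WAW r1
[4] i4  xor.ALU  -- RAW r1
[5] i5  mul.MUL  -- no-port MUL/MEM
[6] i6  ld.MEM  -- no-port MEM/MEM
[7] i7+i8  st.MEM;sll.ALU  -- 2-wide
[8] i9+i10  bne.BR;or.ALU  -- 2-wide
[9] i11+i12  or.ALU;sll.ALU  -- 2-wide
[10] i13  st.MEM  -- tail

PAIRS = 3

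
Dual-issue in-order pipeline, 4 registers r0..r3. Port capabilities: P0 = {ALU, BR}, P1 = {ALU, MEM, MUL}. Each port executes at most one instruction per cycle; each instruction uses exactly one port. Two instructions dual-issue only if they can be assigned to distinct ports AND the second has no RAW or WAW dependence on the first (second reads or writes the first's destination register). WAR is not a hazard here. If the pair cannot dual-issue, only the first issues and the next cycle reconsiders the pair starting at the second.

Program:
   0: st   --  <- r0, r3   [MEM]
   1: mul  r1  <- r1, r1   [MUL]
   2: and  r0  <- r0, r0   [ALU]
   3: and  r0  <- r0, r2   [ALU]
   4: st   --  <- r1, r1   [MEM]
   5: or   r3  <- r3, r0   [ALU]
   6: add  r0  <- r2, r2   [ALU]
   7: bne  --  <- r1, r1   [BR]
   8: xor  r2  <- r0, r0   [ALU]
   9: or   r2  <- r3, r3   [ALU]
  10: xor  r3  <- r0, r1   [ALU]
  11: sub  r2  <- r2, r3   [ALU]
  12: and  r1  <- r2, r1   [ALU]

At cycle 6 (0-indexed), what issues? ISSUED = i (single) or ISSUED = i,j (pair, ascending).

0. st.MEM @i0  | no-port MEM/MUL
1. mul.MUL+and.ALU @i1+i2  | dual
2. and.ALU+st.MEM @i3+i4  | dual
3. or.ALU+add.ALU @i5+i6  | dual
4. bne.BR+xor.ALU @i7+i8  | dual
5. or.ALU+xor.ALU @i9+i10  | dual
6. sub.ALU @i11  | RAW r2
7. and.ALU @i12  | tail

ISSUED = 11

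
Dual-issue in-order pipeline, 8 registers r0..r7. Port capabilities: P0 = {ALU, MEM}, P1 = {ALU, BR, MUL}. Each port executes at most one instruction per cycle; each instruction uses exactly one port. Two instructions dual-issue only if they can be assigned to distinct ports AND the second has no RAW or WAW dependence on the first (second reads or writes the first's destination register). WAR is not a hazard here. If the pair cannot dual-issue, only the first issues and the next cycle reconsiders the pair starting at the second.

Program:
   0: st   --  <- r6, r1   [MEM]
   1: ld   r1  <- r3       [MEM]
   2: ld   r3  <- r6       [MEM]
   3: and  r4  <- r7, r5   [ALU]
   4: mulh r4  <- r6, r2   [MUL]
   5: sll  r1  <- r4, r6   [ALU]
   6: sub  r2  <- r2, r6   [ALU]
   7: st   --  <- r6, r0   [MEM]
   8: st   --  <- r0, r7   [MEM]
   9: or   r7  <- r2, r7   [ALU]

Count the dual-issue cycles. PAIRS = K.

PAIRS = 3

c0: i0 st.MEM  no-port MEM/MEM
c1: i1 ld.MEM  no-port MEM/MEM
c2: i2,i3 ld.MEM+and.ALU  pair
c3: i4 mulh.MUL  RAW r4
c4: i5,i6 sll.ALU+sub.ALU  pair
c5: i7 st.MEM  no-port MEM/MEM
c6: i8,i9 st.MEM+or.ALU  pair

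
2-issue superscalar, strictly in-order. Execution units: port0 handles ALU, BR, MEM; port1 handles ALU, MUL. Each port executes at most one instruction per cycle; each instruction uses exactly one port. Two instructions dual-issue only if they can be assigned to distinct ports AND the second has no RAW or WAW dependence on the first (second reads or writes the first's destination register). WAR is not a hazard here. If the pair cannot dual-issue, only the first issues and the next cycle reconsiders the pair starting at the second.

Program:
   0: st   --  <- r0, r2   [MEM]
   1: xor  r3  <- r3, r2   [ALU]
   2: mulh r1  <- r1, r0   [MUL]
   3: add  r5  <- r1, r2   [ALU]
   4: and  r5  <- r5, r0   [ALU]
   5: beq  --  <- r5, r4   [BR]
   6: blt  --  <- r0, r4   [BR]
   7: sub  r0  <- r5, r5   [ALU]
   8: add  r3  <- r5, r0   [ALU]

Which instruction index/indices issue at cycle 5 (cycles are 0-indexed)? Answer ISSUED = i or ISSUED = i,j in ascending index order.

ISSUED = 6,7

[0] i0/i1  st xor  -- pair
[1] i2  mulh  -- RAW r1
[2] i3  add  -- RAW+WAW r5
[3] i4  and  -- RAW r5
[4] i5  beq  -- no-port BR/BR
[5] i6/i7  blt sub  -- pair
[6] i8  add  -- tail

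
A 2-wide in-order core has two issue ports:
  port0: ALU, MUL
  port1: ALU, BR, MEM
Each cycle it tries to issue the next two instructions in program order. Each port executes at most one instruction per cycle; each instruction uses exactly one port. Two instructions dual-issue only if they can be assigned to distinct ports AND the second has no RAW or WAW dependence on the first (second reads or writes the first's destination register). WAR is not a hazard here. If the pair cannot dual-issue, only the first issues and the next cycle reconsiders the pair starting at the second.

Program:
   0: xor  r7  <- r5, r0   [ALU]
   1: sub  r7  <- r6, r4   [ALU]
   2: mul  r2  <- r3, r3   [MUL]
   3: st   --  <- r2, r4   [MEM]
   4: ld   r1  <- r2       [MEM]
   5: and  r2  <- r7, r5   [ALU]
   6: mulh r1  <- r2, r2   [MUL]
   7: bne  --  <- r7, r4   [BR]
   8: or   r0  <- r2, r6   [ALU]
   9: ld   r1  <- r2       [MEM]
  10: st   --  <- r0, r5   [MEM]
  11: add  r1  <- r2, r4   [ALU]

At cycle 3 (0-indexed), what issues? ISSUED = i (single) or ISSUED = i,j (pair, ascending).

ISSUED = 4,5

  cy0 -> i0 (xor) WAW r7
  cy1 -> i1+i2 (sub/mul) pair
  cy2 -> i3 (st) no-port MEM/MEM
  cy3 -> i4+i5 (ld/and) pair
  cy4 -> i6+i7 (mulh/bne) pair
  cy5 -> i8+i9 (or/ld) pair
  cy6 -> i10+i11 (st/add) pair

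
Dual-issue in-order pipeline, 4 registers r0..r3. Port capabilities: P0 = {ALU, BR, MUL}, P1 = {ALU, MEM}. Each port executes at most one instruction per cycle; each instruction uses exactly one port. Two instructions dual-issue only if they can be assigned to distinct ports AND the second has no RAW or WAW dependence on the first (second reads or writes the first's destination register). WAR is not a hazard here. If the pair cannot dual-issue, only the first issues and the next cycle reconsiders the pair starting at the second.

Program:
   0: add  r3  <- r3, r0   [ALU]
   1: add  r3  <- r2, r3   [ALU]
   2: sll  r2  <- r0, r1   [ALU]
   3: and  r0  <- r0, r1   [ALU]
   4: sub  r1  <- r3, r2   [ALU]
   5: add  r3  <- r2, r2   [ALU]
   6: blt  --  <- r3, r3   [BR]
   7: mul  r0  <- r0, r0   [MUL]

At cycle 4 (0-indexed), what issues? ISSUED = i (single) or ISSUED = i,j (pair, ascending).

ISSUED = 6

[0] i0  add  -- RAW+WAW r3
[1] i1&i2  add+sll  -- pair
[2] i3&i4  and+sub  -- pair
[3] i5  add  -- RAW r3
[4] i6  blt  -- no-port BR/MUL
[5] i7  mul  -- tail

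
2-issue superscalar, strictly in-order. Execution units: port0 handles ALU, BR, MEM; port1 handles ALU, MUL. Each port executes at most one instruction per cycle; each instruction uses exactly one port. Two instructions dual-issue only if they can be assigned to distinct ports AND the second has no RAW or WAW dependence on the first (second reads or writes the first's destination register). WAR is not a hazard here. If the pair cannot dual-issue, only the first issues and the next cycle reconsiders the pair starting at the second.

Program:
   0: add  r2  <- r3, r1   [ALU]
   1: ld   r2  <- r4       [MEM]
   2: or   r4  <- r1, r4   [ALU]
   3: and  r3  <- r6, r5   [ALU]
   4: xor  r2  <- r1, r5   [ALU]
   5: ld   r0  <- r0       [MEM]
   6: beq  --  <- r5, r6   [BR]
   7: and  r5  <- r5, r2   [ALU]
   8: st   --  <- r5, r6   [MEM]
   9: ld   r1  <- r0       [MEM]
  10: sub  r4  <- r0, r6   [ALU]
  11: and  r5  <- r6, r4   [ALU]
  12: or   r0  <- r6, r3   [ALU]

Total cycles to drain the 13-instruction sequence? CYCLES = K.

t=0 i0:add.ALU ; WAW r2
t=1 i1+i2:ld.MEM+or.ALU ; pair
t=2 i3+i4:and.ALU+xor.ALU ; pair
t=3 i5:ld.MEM ; no-port MEM/BR
t=4 i6+i7:beq.BR+and.ALU ; pair
t=5 i8:st.MEM ; no-port MEM/MEM
t=6 i9+i10:ld.MEM+sub.ALU ; pair
t=7 i11+i12:and.ALU+or.ALU ; pair

CYCLES = 8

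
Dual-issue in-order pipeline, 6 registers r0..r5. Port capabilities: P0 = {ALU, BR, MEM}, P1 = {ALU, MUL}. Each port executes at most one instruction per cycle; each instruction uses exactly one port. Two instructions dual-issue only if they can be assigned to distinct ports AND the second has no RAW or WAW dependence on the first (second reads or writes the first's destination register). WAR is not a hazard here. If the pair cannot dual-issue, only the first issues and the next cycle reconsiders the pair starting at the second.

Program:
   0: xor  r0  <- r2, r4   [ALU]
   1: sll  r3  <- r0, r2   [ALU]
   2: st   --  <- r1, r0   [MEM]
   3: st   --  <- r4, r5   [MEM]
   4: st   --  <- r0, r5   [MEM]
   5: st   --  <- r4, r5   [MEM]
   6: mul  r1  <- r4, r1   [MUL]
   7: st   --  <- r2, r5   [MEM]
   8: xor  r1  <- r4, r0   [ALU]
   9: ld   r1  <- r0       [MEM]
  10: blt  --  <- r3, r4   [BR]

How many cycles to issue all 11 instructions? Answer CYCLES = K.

CYCLES = 8

[0] i0  xor  -- RAW r0
[1] i1&i2  sll;st  -- 2-wide
[2] i3  st  -- no-port MEM/MEM
[3] i4  st  -- no-port MEM/MEM
[4] i5&i6  st;mul  -- 2-wide
[5] i7&i8  st;xor  -- 2-wide
[6] i9  ld  -- no-port MEM/BR
[7] i10  blt  -- tail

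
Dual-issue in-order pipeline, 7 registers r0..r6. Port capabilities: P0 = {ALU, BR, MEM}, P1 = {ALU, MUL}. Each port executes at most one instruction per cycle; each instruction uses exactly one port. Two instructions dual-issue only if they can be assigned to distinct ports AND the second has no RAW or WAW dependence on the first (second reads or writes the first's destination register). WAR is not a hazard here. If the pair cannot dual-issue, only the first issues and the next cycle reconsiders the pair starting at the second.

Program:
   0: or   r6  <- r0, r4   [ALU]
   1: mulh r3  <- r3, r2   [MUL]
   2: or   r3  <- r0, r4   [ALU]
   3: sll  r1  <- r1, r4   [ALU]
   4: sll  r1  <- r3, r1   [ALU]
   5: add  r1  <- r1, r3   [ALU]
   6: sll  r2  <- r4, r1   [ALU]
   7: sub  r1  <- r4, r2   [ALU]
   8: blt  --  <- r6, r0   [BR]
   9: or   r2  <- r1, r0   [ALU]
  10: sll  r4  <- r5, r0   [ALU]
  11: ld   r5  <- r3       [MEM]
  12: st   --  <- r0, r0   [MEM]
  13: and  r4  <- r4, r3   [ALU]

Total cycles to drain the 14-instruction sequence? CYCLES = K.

  cy0 -> i0+i1 (or.ALU+mulh.MUL) 2-wide
  cy1 -> i2+i3 (or.ALU+sll.ALU) 2-wide
  cy2 -> i4 (sll.ALU) RAW+WAW r1
  cy3 -> i5 (add.ALU) RAW r1
  cy4 -> i6 (sll.ALU) RAW r2
  cy5 -> i7+i8 (sub.ALU+blt.BR) 2-wide
  cy6 -> i9+i10 (or.ALU+sll.ALU) 2-wide
  cy7 -> i11 (ld.MEM) no-port MEM/MEM
  cy8 -> i12+i13 (st.MEM+and.ALU) 2-wide

CYCLES = 9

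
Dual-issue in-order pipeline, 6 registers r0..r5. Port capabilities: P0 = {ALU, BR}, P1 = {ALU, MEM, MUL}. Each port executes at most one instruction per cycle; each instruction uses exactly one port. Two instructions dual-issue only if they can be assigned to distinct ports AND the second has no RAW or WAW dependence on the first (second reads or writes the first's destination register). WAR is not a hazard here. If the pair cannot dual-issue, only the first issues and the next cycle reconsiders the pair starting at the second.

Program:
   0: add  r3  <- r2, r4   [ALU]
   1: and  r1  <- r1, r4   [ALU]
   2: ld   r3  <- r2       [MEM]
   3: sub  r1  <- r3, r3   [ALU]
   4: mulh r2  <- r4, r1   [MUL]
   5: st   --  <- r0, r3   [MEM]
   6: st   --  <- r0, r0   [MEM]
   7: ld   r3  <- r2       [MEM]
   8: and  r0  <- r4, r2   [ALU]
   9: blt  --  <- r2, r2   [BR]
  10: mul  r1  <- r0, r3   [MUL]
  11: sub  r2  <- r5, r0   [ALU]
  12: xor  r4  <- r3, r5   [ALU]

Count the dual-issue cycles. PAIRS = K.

#0 head=0: add/and i0+i1 2-wide
#1 head=2: ld i2 RAW r3
#2 head=3: sub i3 RAW r1
#3 head=4: mulh i4 no-port MUL/MEM
#4 head=5: st i5 no-port MEM/MEM
#5 head=6: st i6 no-port MEM/MEM
#6 head=7: ld/and i7+i8 2-wide
#7 head=9: blt/mul i9+i10 2-wide
#8 head=11: sub/xor i11+i12 2-wide

PAIRS = 4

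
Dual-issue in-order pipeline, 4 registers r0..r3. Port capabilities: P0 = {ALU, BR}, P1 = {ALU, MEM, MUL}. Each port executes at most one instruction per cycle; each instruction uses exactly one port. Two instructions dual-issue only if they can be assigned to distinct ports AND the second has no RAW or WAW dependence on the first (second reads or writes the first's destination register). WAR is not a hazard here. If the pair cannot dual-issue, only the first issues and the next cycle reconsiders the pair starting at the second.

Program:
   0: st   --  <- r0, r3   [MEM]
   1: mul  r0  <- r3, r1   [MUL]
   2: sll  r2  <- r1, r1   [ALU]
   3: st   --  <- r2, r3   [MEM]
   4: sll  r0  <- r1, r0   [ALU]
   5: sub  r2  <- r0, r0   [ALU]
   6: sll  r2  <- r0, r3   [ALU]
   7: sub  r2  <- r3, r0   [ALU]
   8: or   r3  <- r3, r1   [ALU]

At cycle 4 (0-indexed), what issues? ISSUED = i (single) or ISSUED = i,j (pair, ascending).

[0] i0  st.MEM  -- no-port MEM/MUL
[1] i1/i2  mul.MUL/sll.ALU  -- pair
[2] i3/i4  st.MEM/sll.ALU  -- pair
[3] i5  sub.ALU  -- WAW r2
[4] i6  sll.ALU  -- WAW r2
[5] i7/i8  sub.ALU/or.ALU  -- pair

ISSUED = 6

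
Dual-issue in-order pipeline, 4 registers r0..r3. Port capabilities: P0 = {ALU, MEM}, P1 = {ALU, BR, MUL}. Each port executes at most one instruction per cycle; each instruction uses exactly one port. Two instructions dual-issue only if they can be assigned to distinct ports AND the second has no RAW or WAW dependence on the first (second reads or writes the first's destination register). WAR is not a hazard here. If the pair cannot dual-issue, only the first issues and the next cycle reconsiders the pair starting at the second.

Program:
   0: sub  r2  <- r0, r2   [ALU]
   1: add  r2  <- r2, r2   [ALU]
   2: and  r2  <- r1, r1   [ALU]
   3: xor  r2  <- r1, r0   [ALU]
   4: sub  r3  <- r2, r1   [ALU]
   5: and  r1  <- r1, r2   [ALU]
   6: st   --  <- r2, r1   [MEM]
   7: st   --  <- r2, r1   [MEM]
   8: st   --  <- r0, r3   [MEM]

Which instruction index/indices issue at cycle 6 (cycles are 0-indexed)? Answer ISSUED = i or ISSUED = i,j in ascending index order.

ISSUED = 7

0. sub.ALU @i0  | RAW+WAW r2
1. add.ALU @i1  | WAW r2
2. and.ALU @i2  | WAW r2
3. xor.ALU @i3  | RAW r2
4. sub.ALU and.ALU @i4+i5  | pair
5. st.MEM @i6  | no-port MEM/MEM
6. st.MEM @i7  | no-port MEM/MEM
7. st.MEM @i8  | tail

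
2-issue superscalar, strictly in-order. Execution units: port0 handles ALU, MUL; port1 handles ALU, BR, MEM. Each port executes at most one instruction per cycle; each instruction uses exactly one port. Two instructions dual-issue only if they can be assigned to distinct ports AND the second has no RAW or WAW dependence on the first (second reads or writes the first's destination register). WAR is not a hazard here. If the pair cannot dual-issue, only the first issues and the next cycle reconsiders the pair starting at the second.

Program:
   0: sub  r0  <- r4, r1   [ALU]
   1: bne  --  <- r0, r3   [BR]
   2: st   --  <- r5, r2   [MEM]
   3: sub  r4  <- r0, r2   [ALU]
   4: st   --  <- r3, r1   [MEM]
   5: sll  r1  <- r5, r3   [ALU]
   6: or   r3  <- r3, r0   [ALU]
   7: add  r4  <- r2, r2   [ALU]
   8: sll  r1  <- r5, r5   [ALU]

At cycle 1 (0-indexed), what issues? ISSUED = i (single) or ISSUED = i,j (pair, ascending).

ISSUED = 1

t=0 i0:sub.ALU ; RAW r0
t=1 i1:bne.BR ; no-port BR/MEM
t=2 i2/i3:st.MEM sub.ALU ; 2-wide
t=3 i4/i5:st.MEM sll.ALU ; 2-wide
t=4 i6/i7:or.ALU add.ALU ; 2-wide
t=5 i8:sll.ALU ; tail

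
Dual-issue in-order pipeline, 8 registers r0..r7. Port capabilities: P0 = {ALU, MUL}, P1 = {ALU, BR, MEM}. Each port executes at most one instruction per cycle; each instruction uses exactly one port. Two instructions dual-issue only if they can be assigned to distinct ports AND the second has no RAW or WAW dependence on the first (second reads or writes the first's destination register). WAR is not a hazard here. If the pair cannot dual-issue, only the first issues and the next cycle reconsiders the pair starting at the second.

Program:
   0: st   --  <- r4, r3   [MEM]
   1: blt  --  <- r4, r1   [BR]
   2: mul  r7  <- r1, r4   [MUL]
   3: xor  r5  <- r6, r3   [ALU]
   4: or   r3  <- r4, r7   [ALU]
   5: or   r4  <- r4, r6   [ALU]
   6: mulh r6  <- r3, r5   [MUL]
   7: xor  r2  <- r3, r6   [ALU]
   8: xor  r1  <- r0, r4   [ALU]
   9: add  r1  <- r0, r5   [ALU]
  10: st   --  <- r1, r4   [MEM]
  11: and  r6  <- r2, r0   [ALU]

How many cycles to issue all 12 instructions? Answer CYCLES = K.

CYCLES = 7

t=0 i0:st ; no-port MEM/BR
t=1 i1&i2:blt;mul ; dual
t=2 i3&i4:xor;or ; dual
t=3 i5&i6:or;mulh ; dual
t=4 i7&i8:xor;xor ; dual
t=5 i9:add ; RAW r1
t=6 i10&i11:st;and ; dual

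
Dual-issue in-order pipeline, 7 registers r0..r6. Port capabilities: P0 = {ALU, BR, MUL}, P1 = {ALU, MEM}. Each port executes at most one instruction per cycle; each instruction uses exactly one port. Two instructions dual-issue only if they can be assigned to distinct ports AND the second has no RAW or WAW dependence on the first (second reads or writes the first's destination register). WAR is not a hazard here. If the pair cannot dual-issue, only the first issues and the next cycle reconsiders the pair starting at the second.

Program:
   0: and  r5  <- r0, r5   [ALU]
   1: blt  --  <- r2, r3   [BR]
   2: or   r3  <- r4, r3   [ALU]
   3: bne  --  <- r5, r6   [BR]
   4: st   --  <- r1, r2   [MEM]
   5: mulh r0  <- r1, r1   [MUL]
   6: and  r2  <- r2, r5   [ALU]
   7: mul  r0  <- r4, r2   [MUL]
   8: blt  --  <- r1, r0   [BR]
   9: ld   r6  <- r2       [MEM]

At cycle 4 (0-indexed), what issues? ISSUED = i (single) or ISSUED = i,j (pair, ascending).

ISSUED = 7

#0 head=0: and;blt i0+i1 pair
#1 head=2: or;bne i2+i3 pair
#2 head=4: st;mulh i4+i5 pair
#3 head=6: and i6 RAW r2
#4 head=7: mul i7 no-port MUL/BR
#5 head=8: blt;ld i8+i9 pair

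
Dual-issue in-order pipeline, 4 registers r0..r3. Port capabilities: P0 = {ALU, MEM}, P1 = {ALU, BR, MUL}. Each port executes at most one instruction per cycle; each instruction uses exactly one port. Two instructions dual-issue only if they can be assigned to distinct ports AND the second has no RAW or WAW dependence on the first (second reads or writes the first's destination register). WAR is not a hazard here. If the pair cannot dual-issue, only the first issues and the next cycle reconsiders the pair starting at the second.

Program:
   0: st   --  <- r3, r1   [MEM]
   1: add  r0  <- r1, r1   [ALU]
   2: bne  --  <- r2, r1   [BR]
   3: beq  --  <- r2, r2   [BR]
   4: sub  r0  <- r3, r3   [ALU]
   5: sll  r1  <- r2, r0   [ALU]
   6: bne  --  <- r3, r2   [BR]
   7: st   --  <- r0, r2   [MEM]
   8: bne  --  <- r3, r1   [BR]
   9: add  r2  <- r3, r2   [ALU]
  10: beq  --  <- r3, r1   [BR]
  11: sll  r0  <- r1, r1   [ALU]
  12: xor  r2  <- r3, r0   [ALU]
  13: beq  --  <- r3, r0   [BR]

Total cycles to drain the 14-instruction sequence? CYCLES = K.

CYCLES = 8

[0] i0+i1  st/add  -- 2-wide
[1] i2  bne  -- no-port BR/BR
[2] i3+i4  beq/sub  -- 2-wide
[3] i5+i6  sll/bne  -- 2-wide
[4] i7+i8  st/bne  -- 2-wide
[5] i9+i10  add/beq  -- 2-wide
[6] i11  sll  -- RAW r0
[7] i12+i13  xor/beq  -- 2-wide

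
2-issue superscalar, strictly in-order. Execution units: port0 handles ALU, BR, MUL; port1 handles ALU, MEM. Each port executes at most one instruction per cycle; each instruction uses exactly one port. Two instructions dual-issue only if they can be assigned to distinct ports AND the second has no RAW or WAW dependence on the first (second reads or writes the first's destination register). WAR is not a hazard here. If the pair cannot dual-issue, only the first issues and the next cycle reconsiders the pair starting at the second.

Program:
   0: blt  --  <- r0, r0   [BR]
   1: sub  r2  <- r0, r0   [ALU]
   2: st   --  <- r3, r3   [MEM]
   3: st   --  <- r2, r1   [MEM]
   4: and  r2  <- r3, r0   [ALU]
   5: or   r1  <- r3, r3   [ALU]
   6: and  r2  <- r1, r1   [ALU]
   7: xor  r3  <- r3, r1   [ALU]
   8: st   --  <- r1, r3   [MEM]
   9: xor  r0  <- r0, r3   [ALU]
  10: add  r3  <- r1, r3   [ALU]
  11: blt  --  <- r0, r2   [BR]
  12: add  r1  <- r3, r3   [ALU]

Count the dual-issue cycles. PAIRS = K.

PAIRS = 5

0. blt.BR;sub.ALU @i0,i1  | pair
1. st.MEM @i2  | no-port MEM/MEM
2. st.MEM;and.ALU @i3,i4  | pair
3. or.ALU @i5  | RAW r1
4. and.ALU;xor.ALU @i6,i7  | pair
5. st.MEM;xor.ALU @i8,i9  | pair
6. add.ALU;blt.BR @i10,i11  | pair
7. add.ALU @i12  | tail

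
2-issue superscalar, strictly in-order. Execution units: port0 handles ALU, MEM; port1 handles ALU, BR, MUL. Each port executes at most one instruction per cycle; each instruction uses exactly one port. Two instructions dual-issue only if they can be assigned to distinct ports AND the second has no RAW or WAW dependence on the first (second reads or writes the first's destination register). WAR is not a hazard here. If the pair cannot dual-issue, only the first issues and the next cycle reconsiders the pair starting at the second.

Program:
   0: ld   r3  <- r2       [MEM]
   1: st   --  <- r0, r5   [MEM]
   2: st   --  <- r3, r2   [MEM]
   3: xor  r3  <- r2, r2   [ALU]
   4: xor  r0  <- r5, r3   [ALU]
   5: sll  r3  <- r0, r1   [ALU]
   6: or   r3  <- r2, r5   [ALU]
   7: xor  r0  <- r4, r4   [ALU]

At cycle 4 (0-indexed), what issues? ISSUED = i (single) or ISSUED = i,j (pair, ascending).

ISSUED = 5

  cy0 -> i0 (ld) no-port MEM/MEM
  cy1 -> i1 (st) no-port MEM/MEM
  cy2 -> i2&i3 (st xor) dual
  cy3 -> i4 (xor) RAW r0
  cy4 -> i5 (sll) WAW r3
  cy5 -> i6&i7 (or xor) dual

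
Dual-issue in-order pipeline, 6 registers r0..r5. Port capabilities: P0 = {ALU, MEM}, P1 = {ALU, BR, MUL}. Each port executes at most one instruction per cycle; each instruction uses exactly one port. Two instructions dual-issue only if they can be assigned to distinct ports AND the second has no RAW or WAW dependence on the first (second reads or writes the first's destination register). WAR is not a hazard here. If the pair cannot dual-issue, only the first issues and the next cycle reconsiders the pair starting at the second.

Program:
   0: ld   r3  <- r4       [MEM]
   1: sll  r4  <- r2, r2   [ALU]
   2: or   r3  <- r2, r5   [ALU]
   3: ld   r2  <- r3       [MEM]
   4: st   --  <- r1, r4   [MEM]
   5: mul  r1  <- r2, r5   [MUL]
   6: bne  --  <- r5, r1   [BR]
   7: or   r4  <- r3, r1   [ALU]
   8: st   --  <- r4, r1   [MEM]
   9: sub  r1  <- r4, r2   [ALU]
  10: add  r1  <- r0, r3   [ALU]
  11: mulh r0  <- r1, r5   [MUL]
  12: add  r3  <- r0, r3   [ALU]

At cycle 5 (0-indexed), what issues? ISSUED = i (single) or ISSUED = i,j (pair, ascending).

#0 head=0: ld/sll i0+i1 pair
#1 head=2: or i2 RAW r3
#2 head=3: ld i3 no-port MEM/MEM
#3 head=4: st/mul i4+i5 pair
#4 head=6: bne/or i6+i7 pair
#5 head=8: st/sub i8+i9 pair
#6 head=10: add i10 RAW r1
#7 head=11: mulh i11 RAW r0
#8 head=12: add i12 tail

ISSUED = 8,9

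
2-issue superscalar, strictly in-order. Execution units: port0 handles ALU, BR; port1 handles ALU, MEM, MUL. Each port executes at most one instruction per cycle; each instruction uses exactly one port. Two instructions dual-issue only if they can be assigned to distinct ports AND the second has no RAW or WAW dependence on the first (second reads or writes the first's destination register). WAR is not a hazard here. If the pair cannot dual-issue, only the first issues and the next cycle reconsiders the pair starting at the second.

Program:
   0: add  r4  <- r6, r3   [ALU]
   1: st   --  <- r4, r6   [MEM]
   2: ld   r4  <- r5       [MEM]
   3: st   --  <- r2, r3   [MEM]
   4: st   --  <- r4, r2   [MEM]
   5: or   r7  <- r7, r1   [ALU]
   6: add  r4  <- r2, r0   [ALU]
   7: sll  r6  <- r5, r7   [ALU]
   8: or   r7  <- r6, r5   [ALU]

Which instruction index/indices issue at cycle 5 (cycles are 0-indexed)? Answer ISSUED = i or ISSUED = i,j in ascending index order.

[0] i0  add.ALU  -- RAW r4
[1] i1  st.MEM  -- no-port MEM/MEM
[2] i2  ld.MEM  -- no-port MEM/MEM
[3] i3  st.MEM  -- no-port MEM/MEM
[4] i4+i5  st.MEM+or.ALU  -- 2-wide
[5] i6+i7  add.ALU+sll.ALU  -- 2-wide
[6] i8  or.ALU  -- tail

ISSUED = 6,7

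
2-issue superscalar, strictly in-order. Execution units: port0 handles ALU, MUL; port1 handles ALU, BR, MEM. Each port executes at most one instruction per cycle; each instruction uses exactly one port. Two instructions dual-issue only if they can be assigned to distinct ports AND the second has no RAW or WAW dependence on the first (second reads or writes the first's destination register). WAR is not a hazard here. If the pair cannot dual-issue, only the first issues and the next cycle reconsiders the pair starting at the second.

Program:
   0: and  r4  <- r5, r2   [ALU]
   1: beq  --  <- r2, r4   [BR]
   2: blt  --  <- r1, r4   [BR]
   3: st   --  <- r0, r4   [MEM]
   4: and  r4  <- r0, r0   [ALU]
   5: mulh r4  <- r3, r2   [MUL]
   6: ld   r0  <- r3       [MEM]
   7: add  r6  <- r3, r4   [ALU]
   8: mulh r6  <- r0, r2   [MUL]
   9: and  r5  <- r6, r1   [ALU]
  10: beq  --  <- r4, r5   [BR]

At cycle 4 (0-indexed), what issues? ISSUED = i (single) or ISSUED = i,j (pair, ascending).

ISSUED = 5,6

#0 head=0: and.ALU i0 RAW r4
#1 head=1: beq.BR i1 no-port BR/BR
#2 head=2: blt.BR i2 no-port BR/MEM
#3 head=3: st.MEM;and.ALU i3&i4 pair
#4 head=5: mulh.MUL;ld.MEM i5&i6 pair
#5 head=7: add.ALU i7 WAW r6
#6 head=8: mulh.MUL i8 RAW r6
#7 head=9: and.ALU i9 RAW r5
#8 head=10: beq.BR i10 tail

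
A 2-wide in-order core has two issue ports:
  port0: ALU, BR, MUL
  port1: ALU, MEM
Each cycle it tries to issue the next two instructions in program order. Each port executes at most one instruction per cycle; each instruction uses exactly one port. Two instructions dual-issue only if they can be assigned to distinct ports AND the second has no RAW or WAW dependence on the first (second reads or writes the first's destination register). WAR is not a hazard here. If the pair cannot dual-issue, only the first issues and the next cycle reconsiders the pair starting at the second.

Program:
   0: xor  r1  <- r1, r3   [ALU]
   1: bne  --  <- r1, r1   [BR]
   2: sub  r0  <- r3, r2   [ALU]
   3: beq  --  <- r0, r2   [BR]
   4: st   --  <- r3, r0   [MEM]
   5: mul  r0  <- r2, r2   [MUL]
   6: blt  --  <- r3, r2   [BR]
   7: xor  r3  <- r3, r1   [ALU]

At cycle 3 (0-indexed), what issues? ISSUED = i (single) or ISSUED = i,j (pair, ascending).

ISSUED = 5

  cy0 -> i0 (xor.ALU) RAW r1
  cy1 -> i1&i2 (bne.BR;sub.ALU) 2-wide
  cy2 -> i3&i4 (beq.BR;st.MEM) 2-wide
  cy3 -> i5 (mul.MUL) no-port MUL/BR
  cy4 -> i6&i7 (blt.BR;xor.ALU) 2-wide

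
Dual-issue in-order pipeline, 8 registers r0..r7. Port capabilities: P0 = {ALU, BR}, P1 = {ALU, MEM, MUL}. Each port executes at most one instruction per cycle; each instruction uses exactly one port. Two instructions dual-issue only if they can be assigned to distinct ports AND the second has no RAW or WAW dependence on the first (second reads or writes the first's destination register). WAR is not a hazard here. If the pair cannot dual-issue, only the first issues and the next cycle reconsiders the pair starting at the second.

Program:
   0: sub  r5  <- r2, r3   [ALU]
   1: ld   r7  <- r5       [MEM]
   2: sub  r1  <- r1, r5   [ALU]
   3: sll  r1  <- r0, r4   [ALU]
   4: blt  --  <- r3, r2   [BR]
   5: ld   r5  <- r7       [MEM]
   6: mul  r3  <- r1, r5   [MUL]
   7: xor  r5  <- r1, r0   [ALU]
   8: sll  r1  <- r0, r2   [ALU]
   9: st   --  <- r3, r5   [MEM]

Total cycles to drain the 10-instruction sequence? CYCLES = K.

CYCLES = 6

t=0 i0:sub ; RAW r5
t=1 i1&i2:ld/sub ; dual
t=2 i3&i4:sll/blt ; dual
t=3 i5:ld ; no-port MEM/MUL
t=4 i6&i7:mul/xor ; dual
t=5 i8&i9:sll/st ; dual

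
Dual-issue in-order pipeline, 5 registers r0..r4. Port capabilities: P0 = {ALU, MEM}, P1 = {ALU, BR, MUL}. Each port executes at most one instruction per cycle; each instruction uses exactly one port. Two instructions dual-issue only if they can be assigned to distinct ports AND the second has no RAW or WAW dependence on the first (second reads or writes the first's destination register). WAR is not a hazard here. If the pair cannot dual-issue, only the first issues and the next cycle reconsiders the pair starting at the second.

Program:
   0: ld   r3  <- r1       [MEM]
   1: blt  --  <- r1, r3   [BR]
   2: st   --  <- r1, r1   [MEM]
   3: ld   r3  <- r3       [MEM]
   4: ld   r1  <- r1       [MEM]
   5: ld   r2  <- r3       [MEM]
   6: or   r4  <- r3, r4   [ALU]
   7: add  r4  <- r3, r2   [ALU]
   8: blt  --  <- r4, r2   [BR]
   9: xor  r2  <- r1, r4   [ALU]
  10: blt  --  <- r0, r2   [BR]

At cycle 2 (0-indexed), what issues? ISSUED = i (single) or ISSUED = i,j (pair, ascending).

ISSUED = 3

#0 head=0: ld i0 RAW r3
#1 head=1: blt;st i1+i2 pair
#2 head=3: ld i3 no-port MEM/MEM
#3 head=4: ld i4 no-port MEM/MEM
#4 head=5: ld;or i5+i6 pair
#5 head=7: add i7 RAW r4
#6 head=8: blt;xor i8+i9 pair
#7 head=10: blt i10 tail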